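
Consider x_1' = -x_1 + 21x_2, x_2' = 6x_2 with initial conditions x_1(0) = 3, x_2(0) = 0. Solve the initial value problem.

Coefficient matrix A = [[-1, 21], [0, 6]].
Characteristic polynomial det(A - λI) = λ^2 - 5λ - 6 = 0.
Eigenvalues λ = 6, -1.
For λ=6: (A-λI) row 1 is [-7, 21], so an eigenvector is (3, 1).
For λ=-1: (A-λI) row 1 is [0, 21], so an eigenvector is (-1, 0).
General solution: C_1e^(6t)(3,1) + C_2e^(-t)(-1,0).
Applying x_1(0)=3, x_2(0)=0 gives C_1=0, C_2=-3.

x_1(t) = 3e^(-t), x_2(t) = 0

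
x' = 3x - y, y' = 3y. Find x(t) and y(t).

Coefficient matrix A = [[3, -1], [0, 3]].
Characteristic polynomial det(A - λI) = λ^2 - 6λ + 9 = 0.
Single eigenvalue λ = 3 with algebraic multiplicity 2.
Eigenvector v = (1,0); generalized eigenvector w with (A-λI)w=v is (-1,-1).
General solution: e^(3t)[C_1·v + C_2·(t·v + w)].

x(t) = C_1e^(3t) + C_2te^(3t) - C_2e^(3t), y(t) = -C_2e^(3t)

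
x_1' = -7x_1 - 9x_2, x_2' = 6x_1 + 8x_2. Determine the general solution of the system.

x_1(t) = -C_1e^(2t) - 3C_2e^(-t), x_2(t) = C_1e^(2t) + 2C_2e^(-t)

Coefficient matrix A = [[-7, -9], [6, 8]].
Characteristic polynomial det(A - λI) = λ^2 - λ - 2 = 0.
Eigenvalues λ = 2, -1.
For λ=2: (A-λI) row 1 is [-9, -9], so an eigenvector is (-1, 1).
For λ=-1: (A-λI) row 1 is [-6, -9], so an eigenvector is (-3, 2).
General solution: C_1e^(2t)(-1,1) + C_2e^(-t)(-3,2).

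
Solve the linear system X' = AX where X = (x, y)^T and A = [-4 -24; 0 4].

x(t) = -3C_1e^(4t) - C_2e^(-4t), y(t) = C_1e^(4t)

Coefficient matrix A = [[-4, -24], [0, 4]].
Characteristic polynomial det(A - λI) = λ^2 - 16 = 0.
Eigenvalues λ = 4, -4.
For λ=4: (A-λI) row 1 is [-8, -24], so an eigenvector is (-3, 1).
For λ=-4: (A-λI) row 1 is [0, -24], so an eigenvector is (-1, 0).
General solution: C_1e^(4t)(-3,1) + C_2e^(-4t)(-1,0).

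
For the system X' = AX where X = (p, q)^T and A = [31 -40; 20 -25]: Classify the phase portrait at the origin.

A = [[31,-40],[20,-25]]; det(A-λI) = λ^2 - 6λ + 25.
λ = 3 ± 4i: positive real part.

unstable spiral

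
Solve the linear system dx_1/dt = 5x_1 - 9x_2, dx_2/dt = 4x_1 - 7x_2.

x_1(t) = -3K_1e^(-t) - 3K_2te^(-t) + K_2e^(-t), x_2(t) = -2K_1e^(-t) - 2K_2te^(-t) + K_2e^(-t)

Coefficient matrix A = [[5, -9], [4, -7]].
Characteristic polynomial det(A - λI) = λ^2 + 2λ + 1 = 0.
Single eigenvalue λ = -1 with algebraic multiplicity 2.
Eigenvector v = (-3,-2); generalized eigenvector w with (A-λI)w=v is (1,1).
General solution: e^(-t)[K_1·v + K_2·(t·v + w)].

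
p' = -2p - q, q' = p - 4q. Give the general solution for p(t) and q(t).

Coefficient matrix A = [[-2, -1], [1, -4]].
Characteristic polynomial det(A - λI) = λ^2 + 6λ + 9 = 0.
Single eigenvalue λ = -3 with algebraic multiplicity 2.
Eigenvector v = (-1,-1); generalized eigenvector w with (A-λI)w=v is (2,3).
General solution: e^(-3t)[C_1·v + C_2·(t·v + w)].

p(t) = -C_1e^(-3t) - C_2te^(-3t) + 2C_2e^(-3t), q(t) = -C_1e^(-3t) - C_2te^(-3t) + 3C_2e^(-3t)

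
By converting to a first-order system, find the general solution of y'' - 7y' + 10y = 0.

y(t) = c_1e^(5t) + c_2e^(2t)

Let x_1 = y, x_2 = y'. Then x_1' = x_2 and x_2' = -10x_1 + 7x_2.
A = [[0,1],[-10,7]]; det(A-λI) = λ^2 - 7λ + 10.
Eigenvalues λ = 5, 2 with eigenvectors (1,5), (1,2).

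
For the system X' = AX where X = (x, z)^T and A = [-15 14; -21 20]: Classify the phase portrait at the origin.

saddle

A = [[-15,14],[-21,20]]; det(A-λI) = λ^2 - 5λ - 6.
λ = -1, 6: opposite signs.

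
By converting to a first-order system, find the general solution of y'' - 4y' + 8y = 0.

Let x_1 = y, x_2 = y'. Then x_1' = x_2 and x_2' = -8x_1 + 4x_2.
A = [[0,1],[-8,4]]; det(A-λI) = λ^2 - 4λ + 8.
Eigenvalues λ = 2 ± 2i.

y(t) = c_1e^(2t)cos(2t) + c_2e^(2t)sin(2t)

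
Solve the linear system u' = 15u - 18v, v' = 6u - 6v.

u(t) = 3c_1e^(3t) - 2c_2e^(6t), v(t) = 2c_1e^(3t) - c_2e^(6t)

Coefficient matrix A = [[15, -18], [6, -6]].
Characteristic polynomial det(A - λI) = λ^2 - 9λ + 18 = 0.
Eigenvalues λ = 3, 6.
For λ=3: (A-λI) row 1 is [12, -18], so an eigenvector is (3, 2).
For λ=6: (A-λI) row 1 is [9, -18], so an eigenvector is (-2, -1).
General solution: c_1e^(3t)(3,2) + c_2e^(6t)(-2,-1).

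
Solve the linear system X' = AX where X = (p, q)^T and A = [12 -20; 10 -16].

Coefficient matrix A = [[12, -20], [10, -16]].
Characteristic polynomial det(A - λI) = λ^2 + 4λ + 8 = 0.
Eigenvalues λ = -2 ± 2i (complex conjugate pair).
For λ=-2+2i: an eigenvector is (-1,-1) - i(3,2) = (-1 - 3i, -1 - 2i).
A real fundamental pair from Re and Im of e^((-2+2i)t)v: X_1 = e^(-2t)(cos(2t)·(-1,-1) + sin(2t)·(3,2)), X_2 = e^(-2t)(sin(2t)·(-1,-1) - cos(2t)·(3,2)).
General solution: C_1X_1 + C_2X_2.

p(t) = 3C_1e^(-2t)sin(2t) - C_1e^(-2t)cos(2t) - C_2e^(-2t)sin(2t) - 3C_2e^(-2t)cos(2t), q(t) = 2C_1e^(-2t)sin(2t) - C_1e^(-2t)cos(2t) - C_2e^(-2t)sin(2t) - 2C_2e^(-2t)cos(2t)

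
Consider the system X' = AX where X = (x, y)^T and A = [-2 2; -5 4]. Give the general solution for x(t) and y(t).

Coefficient matrix A = [[-2, 2], [-5, 4]].
Characteristic polynomial det(A - λI) = λ^2 - 2λ + 2 = 0.
Eigenvalues λ = 1 ± i (complex conjugate pair).
For λ=1+i: an eigenvector is (-1,-2) - i(-1,-1) = (-1 + i, -2 + i).
A real fundamental pair from Re and Im of e^((1+i)t)v: X_1 = e^(t)(cos(t)·(-1,-2) + sin(t)·(-1,-1)), X_2 = e^(t)(sin(t)·(-1,-2) - cos(t)·(-1,-1)).
General solution: K_1X_1 + K_2X_2.

x(t) = -K_1e^(t)sin(t) - K_1e^(t)cos(t) - K_2e^(t)sin(t) + K_2e^(t)cos(t), y(t) = -K_1e^(t)sin(t) - 2K_1e^(t)cos(t) - 2K_2e^(t)sin(t) + K_2e^(t)cos(t)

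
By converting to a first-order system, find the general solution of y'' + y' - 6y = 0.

Let x_1 = y, x_2 = y'. Then x_1' = x_2 and x_2' = 6x_1 - x_2.
A = [[0,1],[6,-1]]; det(A-λI) = λ^2 + λ - 6.
Eigenvalues λ = -3, 2 with eigenvectors (1,-3), (1,2).

y(t) = K_1e^(-3t) + K_2e^(2t)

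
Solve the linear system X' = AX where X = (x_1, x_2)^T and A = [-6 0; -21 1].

Coefficient matrix A = [[-6, 0], [-21, 1]].
Characteristic polynomial det(A - λI) = λ^2 + 5λ - 6 = 0.
Eigenvalues λ = 1, -6.
For λ=1: (A-λI) row 1 is [-7, 0], so an eigenvector is (0, 1).
For λ=-6: (A-λI) row 2 is [-21, 7], so an eigenvector is (1, 3).
General solution: c_1e^(t)(0,1) + c_2e^(-6t)(1,3).

x_1(t) = c_2e^(-6t), x_2(t) = c_1e^(t) + 3c_2e^(-6t)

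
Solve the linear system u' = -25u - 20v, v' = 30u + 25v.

Coefficient matrix A = [[-25, -20], [30, 25]].
Characteristic polynomial det(A - λI) = λ^2 - 25 = 0.
Eigenvalues λ = -5, 5.
For λ=-5: (A-λI) row 1 is [-20, -20], so an eigenvector is (1, -1).
For λ=5: (A-λI) row 1 is [-30, -20], so an eigenvector is (2, -3).
General solution: c_1e^(-5t)(1,-1) + c_2e^(5t)(2,-3).

u(t) = c_1e^(-5t) + 2c_2e^(5t), v(t) = -c_1e^(-5t) - 3c_2e^(5t)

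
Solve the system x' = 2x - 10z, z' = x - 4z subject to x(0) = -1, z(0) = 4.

x(t) = -43e^(-t)sin(t) - e^(-t)cos(t), z(t) = -13e^(-t)sin(t) + 4e^(-t)cos(t)

Coefficient matrix A = [[2, -10], [1, -4]].
Characteristic polynomial det(A - λI) = λ^2 + 2λ + 2 = 0.
Eigenvalues λ = -1 ± i (complex conjugate pair).
For λ=-1+i: an eigenvector is (3,1) - i(-1,0) = (3 + i, 1).
A real fundamental pair from Re and Im of e^((-1+i)t)v: X_1 = e^(-t)(cos(t)·(3,1) + sin(t)·(-1,0)), X_2 = e^(-t)(sin(t)·(3,1) - cos(t)·(-1,0)).
General solution: K_1X_1 + K_2X_2.
Applying x(0)=-1, z(0)=4 gives K_1=4, K_2=-13.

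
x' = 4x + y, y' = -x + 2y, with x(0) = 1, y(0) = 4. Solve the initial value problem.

Coefficient matrix A = [[4, 1], [-1, 2]].
Characteristic polynomial det(A - λI) = λ^2 - 6λ + 9 = 0.
Single eigenvalue λ = 3 with algebraic multiplicity 2.
Eigenvector v = (-1,1); generalized eigenvector w with (A-λI)w=v is (0,-1).
General solution: e^(3t)[C_1·v + C_2·(t·v + w)].
Applying x(0)=1, y(0)=4 gives C_1=-1, C_2=-5.

x(t) = 5te^(3t) + e^(3t), y(t) = -5te^(3t) + 4e^(3t)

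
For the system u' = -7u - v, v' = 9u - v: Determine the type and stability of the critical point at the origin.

A = [[-7,-1],[9,-1]]; det(A-λI) = λ^2 + 8λ + 16.
repeated λ = -4 with a single eigenvector.

stable improper node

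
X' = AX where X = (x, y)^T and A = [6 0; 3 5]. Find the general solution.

x(t) = C_2e^(6t), y(t) = -C_1e^(5t) + 3C_2e^(6t)

Coefficient matrix A = [[6, 0], [3, 5]].
Characteristic polynomial det(A - λI) = λ^2 - 11λ + 30 = 0.
Eigenvalues λ = 5, 6.
For λ=5: (A-λI) row 1 is [1, 0], so an eigenvector is (0, -1).
For λ=6: (A-λI) row 2 is [3, -1], so an eigenvector is (1, 3).
General solution: C_1e^(5t)(0,-1) + C_2e^(6t)(1,3).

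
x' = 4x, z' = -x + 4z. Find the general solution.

x(t) = -K_2e^(4t), z(t) = K_1e^(4t) + K_2te^(4t) + 3K_2e^(4t)

Coefficient matrix A = [[4, 0], [-1, 4]].
Characteristic polynomial det(A - λI) = λ^2 - 8λ + 16 = 0.
Single eigenvalue λ = 4 with algebraic multiplicity 2.
Eigenvector v = (0,1); generalized eigenvector w with (A-λI)w=v is (-1,3).
General solution: e^(4t)[K_1·v + K_2·(t·v + w)].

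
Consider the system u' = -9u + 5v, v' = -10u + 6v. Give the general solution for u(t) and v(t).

Coefficient matrix A = [[-9, 5], [-10, 6]].
Characteristic polynomial det(A - λI) = λ^2 + 3λ - 4 = 0.
Eigenvalues λ = 1, -4.
For λ=1: (A-λI) row 1 is [-10, 5], so an eigenvector is (1, 2).
For λ=-4: (A-λI) row 1 is [-5, 5], so an eigenvector is (1, 1).
General solution: C_1e^(t)(1,2) + C_2e^(-4t)(1,1).

u(t) = C_1e^(t) + C_2e^(-4t), v(t) = 2C_1e^(t) + C_2e^(-4t)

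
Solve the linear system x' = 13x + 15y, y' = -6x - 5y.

x(t) = -C_1e^(4t)sin(3t) - 2C_1e^(4t)cos(3t) - 2C_2e^(4t)sin(3t) + C_2e^(4t)cos(3t), y(t) = C_1e^(4t)sin(3t) + C_1e^(4t)cos(3t) + C_2e^(4t)sin(3t) - C_2e^(4t)cos(3t)

Coefficient matrix A = [[13, 15], [-6, -5]].
Characteristic polynomial det(A - λI) = λ^2 - 8λ + 25 = 0.
Eigenvalues λ = 4 ± 3i (complex conjugate pair).
For λ=4+3i: an eigenvector is (-2,1) - i(-1,1) = (-2 + i, 1 - i).
A real fundamental pair from Re and Im of e^((4+3i)t)v: X_1 = e^(4t)(cos(3t)·(-2,1) + sin(3t)·(-1,1)), X_2 = e^(4t)(sin(3t)·(-2,1) - cos(3t)·(-1,1)).
General solution: C_1X_1 + C_2X_2.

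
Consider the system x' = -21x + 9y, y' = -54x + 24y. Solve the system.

Coefficient matrix A = [[-21, 9], [-54, 24]].
Characteristic polynomial det(A - λI) = λ^2 - 3λ - 18 = 0.
Eigenvalues λ = 6, -3.
For λ=6: (A-λI) row 1 is [-27, 9], so an eigenvector is (-1, -3).
For λ=-3: (A-λI) row 1 is [-18, 9], so an eigenvector is (1, 2).
General solution: C_1e^(6t)(-1,-3) + C_2e^(-3t)(1,2).

x(t) = -C_1e^(6t) + C_2e^(-3t), y(t) = -3C_1e^(6t) + 2C_2e^(-3t)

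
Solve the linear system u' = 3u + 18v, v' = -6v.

Coefficient matrix A = [[3, 18], [0, -6]].
Characteristic polynomial det(A - λI) = λ^2 + 3λ - 18 = 0.
Eigenvalues λ = -6, 3.
For λ=-6: (A-λI) row 1 is [9, 18], so an eigenvector is (2, -1).
For λ=3: (A-λI) row 1 is [0, 18], so an eigenvector is (-1, 0).
General solution: K_1e^(-6t)(2,-1) + K_2e^(3t)(-1,0).

u(t) = 2K_1e^(-6t) - K_2e^(3t), v(t) = -K_1e^(-6t)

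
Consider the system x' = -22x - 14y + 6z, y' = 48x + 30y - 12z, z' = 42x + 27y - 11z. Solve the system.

x(t) = -C_1e^(2t) - 3C_2e^(-2t) + 2C_3e^(-3t), y(t) = 3C_1e^(2t) + 6C_2e^(-2t) - 4C_3e^(-3t), z(t) = 3C_1e^(2t) + 4C_2e^(-2t) - 3C_3e^(-3t)

Coefficient matrix A = [[-22, -14, 6], [48, 30, -12], [42, 27, -11]].
det(A - λI) = 0 gives eigenvalues λ = 2, -2, -3.
For λ=2: eigenvector (-1,3,3).
For λ=-2: eigenvector (-3,6,4).
For λ=-3: eigenvector (2,-4,-3).
General solution: C_1e^(2t)(-1,3,3) + C_2e^(-2t)(-3,6,4) + C_3e^(-3t)(2,-4,-3).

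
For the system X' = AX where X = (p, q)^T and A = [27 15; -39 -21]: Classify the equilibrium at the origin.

A = [[27,15],[-39,-21]]; det(A-λI) = λ^2 - 6λ + 18.
λ = 3 ± 3i: positive real part.

unstable spiral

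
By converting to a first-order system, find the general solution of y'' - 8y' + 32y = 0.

y(t) = C_1e^(4t)cos(4t) + C_2e^(4t)sin(4t)

Let x_1 = y, x_2 = y'. Then x_1' = x_2 and x_2' = -32x_1 + 8x_2.
A = [[0,1],[-32,8]]; det(A-λI) = λ^2 - 8λ + 32.
Eigenvalues λ = 4 ± 4i.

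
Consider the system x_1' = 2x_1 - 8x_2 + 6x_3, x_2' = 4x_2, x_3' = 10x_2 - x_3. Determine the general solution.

Coefficient matrix A = [[2, -8, 6], [0, 4, 0], [0, 10, -1]].
det(A - λI) = 0 gives eigenvalues λ = -1, 4, 2.
For λ=-1: eigenvector (-2,0,1).
For λ=4: eigenvector (2,1,2).
For λ=2: eigenvector (1,0,0).
General solution: c_1e^(-t)(-2,0,1) + c_2e^(4t)(2,1,2) + c_3e^(2t)(1,0,0).

x_1(t) = -2c_1e^(-t) + 2c_2e^(4t) + c_3e^(2t), x_2(t) = c_2e^(4t), x_3(t) = c_1e^(-t) + 2c_2e^(4t)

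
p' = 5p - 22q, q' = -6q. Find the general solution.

p(t) = -2C_1e^(-6t) - C_2e^(5t), q(t) = -C_1e^(-6t)

Coefficient matrix A = [[5, -22], [0, -6]].
Characteristic polynomial det(A - λI) = λ^2 + λ - 30 = 0.
Eigenvalues λ = -6, 5.
For λ=-6: (A-λI) row 1 is [11, -22], so an eigenvector is (-2, -1).
For λ=5: (A-λI) row 1 is [0, -22], so an eigenvector is (-1, 0).
General solution: C_1e^(-6t)(-2,-1) + C_2e^(5t)(-1,0).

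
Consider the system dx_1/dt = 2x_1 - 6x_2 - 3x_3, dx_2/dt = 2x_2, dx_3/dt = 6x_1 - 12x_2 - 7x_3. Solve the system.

Coefficient matrix A = [[2, -6, -3], [0, 2, 0], [6, -12, -7]].
det(A - λI) = 0 gives eigenvalues λ = -1, 2, -4.
For λ=-1: eigenvector (-1,0,-1).
For λ=2: eigenvector (-1,1,-2).
For λ=-4: eigenvector (1,0,2).
General solution: K_1e^(-t)(-1,0,-1) + K_2e^(2t)(-1,1,-2) + K_3e^(-4t)(1,0,2).

x_1(t) = -K_1e^(-t) - K_2e^(2t) + K_3e^(-4t), x_2(t) = K_2e^(2t), x_3(t) = -K_1e^(-t) - 2K_2e^(2t) + 2K_3e^(-4t)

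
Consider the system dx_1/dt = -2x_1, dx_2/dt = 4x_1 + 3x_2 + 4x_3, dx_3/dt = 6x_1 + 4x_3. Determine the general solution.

x_1(t) = K_1e^(-2t), x_2(t) = 4K_2e^(4t) + K_3e^(3t), x_3(t) = -K_1e^(-2t) + K_2e^(4t)

Coefficient matrix A = [[-2, 0, 0], [4, 3, 4], [6, 0, 4]].
det(A - λI) = 0 gives eigenvalues λ = -2, 4, 3.
For λ=-2: eigenvector (1,0,-1).
For λ=4: eigenvector (0,4,1).
For λ=3: eigenvector (0,1,0).
General solution: K_1e^(-2t)(1,0,-1) + K_2e^(4t)(0,4,1) + K_3e^(3t)(0,1,0).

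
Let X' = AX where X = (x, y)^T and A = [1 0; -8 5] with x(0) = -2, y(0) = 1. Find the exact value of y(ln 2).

A = [[1,0],[-8,5]]; eigenvalues λ = 1, 5.
Eigenvectors: (-1,-2) for λ=1, (0,-1) for λ=5.
From the initial condition, c_1 = 2, c_2 = -5.
y(ln 2) = (2)(2^1)(-2) + (-5)(2^5)(-1) = 152.

152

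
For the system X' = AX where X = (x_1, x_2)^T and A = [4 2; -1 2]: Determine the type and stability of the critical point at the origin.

unstable spiral

A = [[4,2],[-1,2]]; det(A-λI) = λ^2 - 6λ + 10.
λ = 3 ± i: positive real part.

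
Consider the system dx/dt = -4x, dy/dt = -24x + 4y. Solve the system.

Coefficient matrix A = [[-4, 0], [-24, 4]].
Characteristic polynomial det(A - λI) = λ^2 - 16 = 0.
Eigenvalues λ = 4, -4.
For λ=4: (A-λI) row 1 is [-8, 0], so an eigenvector is (0, 1).
For λ=-4: (A-λI) row 2 is [-24, 8], so an eigenvector is (-1, -3).
General solution: C_1e^(4t)(0,1) + C_2e^(-4t)(-1,-3).

x(t) = -C_2e^(-4t), y(t) = C_1e^(4t) - 3C_2e^(-4t)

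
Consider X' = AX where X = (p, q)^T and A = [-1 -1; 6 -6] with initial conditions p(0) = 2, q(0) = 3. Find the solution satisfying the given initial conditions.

p(t) = 3e^(-3t) - e^(-4t), q(t) = 6e^(-3t) - 3e^(-4t)

Coefficient matrix A = [[-1, -1], [6, -6]].
Characteristic polynomial det(A - λI) = λ^2 + 7λ + 12 = 0.
Eigenvalues λ = -3, -4.
For λ=-3: (A-λI) row 1 is [2, -1], so an eigenvector is (1, 2).
For λ=-4: (A-λI) row 1 is [3, -1], so an eigenvector is (-1, -3).
General solution: c_1e^(-3t)(1,2) + c_2e^(-4t)(-1,-3).
Applying p(0)=2, q(0)=3 gives c_1=3, c_2=1.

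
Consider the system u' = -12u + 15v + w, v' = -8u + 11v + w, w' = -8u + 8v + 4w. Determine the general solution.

Coefficient matrix A = [[-12, 15, 1], [-8, 11, 1], [-8, 8, 4]].
det(A - λI) = 0 gives eigenvalues λ = -4, 3, 4.
For λ=-4: eigenvector (2,1,1).
For λ=3: eigenvector (1,1,0).
For λ=4: eigenvector (1,1,1).
General solution: c_1e^(-4t)(2,1,1) + c_2e^(3t)(1,1,0) + c_3e^(4t)(1,1,1).

u(t) = 2c_1e^(-4t) + c_2e^(3t) + c_3e^(4t), v(t) = c_1e^(-4t) + c_2e^(3t) + c_3e^(4t), w(t) = c_1e^(-4t) + c_3e^(4t)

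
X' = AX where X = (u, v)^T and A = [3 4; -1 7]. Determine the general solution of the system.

u(t) = 2K_1e^(5t) + 2K_2te^(5t) - 3K_2e^(5t), v(t) = K_1e^(5t) + K_2te^(5t) - K_2e^(5t)

Coefficient matrix A = [[3, 4], [-1, 7]].
Characteristic polynomial det(A - λI) = λ^2 - 10λ + 25 = 0.
Single eigenvalue λ = 5 with algebraic multiplicity 2.
Eigenvector v = (2,1); generalized eigenvector w with (A-λI)w=v is (-3,-1).
General solution: e^(5t)[K_1·v + K_2·(t·v + w)].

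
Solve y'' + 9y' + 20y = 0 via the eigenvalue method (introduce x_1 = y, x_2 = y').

Let x_1 = y, x_2 = y'. Then x_1' = x_2 and x_2' = -20x_1 - 9x_2.
A = [[0,1],[-20,-9]]; det(A-λI) = λ^2 + 9λ + 20.
Eigenvalues λ = -4, -5 with eigenvectors (1,-4), (1,-5).

y(t) = C_1e^(-4t) + C_2e^(-5t)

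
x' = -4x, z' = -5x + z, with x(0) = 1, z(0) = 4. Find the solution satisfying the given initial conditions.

Coefficient matrix A = [[-4, 0], [-5, 1]].
Characteristic polynomial det(A - λI) = λ^2 + 3λ - 4 = 0.
Eigenvalues λ = -4, 1.
For λ=-4: (A-λI) row 2 is [-5, 5], so an eigenvector is (1, 1).
For λ=1: (A-λI) row 1 is [-5, 0], so an eigenvector is (0, -1).
General solution: K_1e^(-4t)(1,1) + K_2e^(t)(0,-1).
Applying x(0)=1, z(0)=4 gives K_1=1, K_2=-3.

x(t) = e^(-4t), z(t) = 3e^(t) + e^(-4t)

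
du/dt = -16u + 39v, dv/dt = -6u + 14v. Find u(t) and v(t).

Coefficient matrix A = [[-16, 39], [-6, 14]].
Characteristic polynomial det(A - λI) = λ^2 + 2λ + 10 = 0.
Eigenvalues λ = -1 ± 3i (complex conjugate pair).
For λ=-1+3i: an eigenvector is (2,1) - i(3,1) = (2 - 3i, 1 - i).
A real fundamental pair from Re and Im of e^((-1+3i)t)v: X_1 = e^(-t)(cos(3t)·(2,1) + sin(3t)·(3,1)), X_2 = e^(-t)(sin(3t)·(2,1) - cos(3t)·(3,1)).
General solution: C_1X_1 + C_2X_2.

u(t) = 3C_1e^(-t)sin(3t) + 2C_1e^(-t)cos(3t) + 2C_2e^(-t)sin(3t) - 3C_2e^(-t)cos(3t), v(t) = C_1e^(-t)sin(3t) + C_1e^(-t)cos(3t) + C_2e^(-t)sin(3t) - C_2e^(-t)cos(3t)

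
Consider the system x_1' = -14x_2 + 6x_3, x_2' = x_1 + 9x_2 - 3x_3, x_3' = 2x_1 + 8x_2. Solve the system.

x_1(t) = -6c_1e^(3t) - 2c_2e^(4t) + 5c_3e^(2t), x_2(t) = 3c_1e^(3t) + c_2e^(4t) - 2c_3e^(2t), x_3(t) = 4c_1e^(3t) + c_2e^(4t) - 3c_3e^(2t)

Coefficient matrix A = [[0, -14, 6], [1, 9, -3], [2, 8, 0]].
det(A - λI) = 0 gives eigenvalues λ = 3, 4, 2.
For λ=3: eigenvector (-6,3,4).
For λ=4: eigenvector (-2,1,1).
For λ=2: eigenvector (5,-2,-3).
General solution: c_1e^(3t)(-6,3,4) + c_2e^(4t)(-2,1,1) + c_3e^(2t)(5,-2,-3).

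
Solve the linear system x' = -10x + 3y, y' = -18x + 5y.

Coefficient matrix A = [[-10, 3], [-18, 5]].
Characteristic polynomial det(A - λI) = λ^2 + 5λ + 4 = 0.
Eigenvalues λ = -1, -4.
For λ=-1: (A-λI) row 1 is [-9, 3], so an eigenvector is (1, 3).
For λ=-4: (A-λI) row 1 is [-6, 3], so an eigenvector is (1, 2).
General solution: c_1e^(-t)(1,3) + c_2e^(-4t)(1,2).

x(t) = c_1e^(-t) + c_2e^(-4t), y(t) = 3c_1e^(-t) + 2c_2e^(-4t)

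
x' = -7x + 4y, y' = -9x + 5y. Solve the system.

Coefficient matrix A = [[-7, 4], [-9, 5]].
Characteristic polynomial det(A - λI) = λ^2 + 2λ + 1 = 0.
Single eigenvalue λ = -1 with algebraic multiplicity 2.
Eigenvector v = (-2,-3); generalized eigenvector w with (A-λI)w=v is (-1,-2).
General solution: e^(-t)[K_1·v + K_2·(t·v + w)].

x(t) = -2K_1e^(-t) - 2K_2te^(-t) - K_2e^(-t), y(t) = -3K_1e^(-t) - 3K_2te^(-t) - 2K_2e^(-t)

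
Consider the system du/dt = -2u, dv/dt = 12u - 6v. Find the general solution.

u(t) = -c_2e^(-2t), v(t) = c_1e^(-6t) - 3c_2e^(-2t)

Coefficient matrix A = [[-2, 0], [12, -6]].
Characteristic polynomial det(A - λI) = λ^2 + 8λ + 12 = 0.
Eigenvalues λ = -6, -2.
For λ=-6: (A-λI) row 1 is [4, 0], so an eigenvector is (0, 1).
For λ=-2: (A-λI) row 2 is [12, -4], so an eigenvector is (-1, -3).
General solution: c_1e^(-6t)(0,1) + c_2e^(-2t)(-1,-3).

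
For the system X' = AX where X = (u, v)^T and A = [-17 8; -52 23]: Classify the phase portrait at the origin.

unstable spiral

A = [[-17,8],[-52,23]]; det(A-λI) = λ^2 - 6λ + 25.
λ = 3 ± 4i: positive real part.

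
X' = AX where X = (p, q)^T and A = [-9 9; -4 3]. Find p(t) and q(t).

p(t) = -3c_1e^(-3t) - 3c_2te^(-3t) - c_2e^(-3t), q(t) = -2c_1e^(-3t) - 2c_2te^(-3t) - c_2e^(-3t)

Coefficient matrix A = [[-9, 9], [-4, 3]].
Characteristic polynomial det(A - λI) = λ^2 + 6λ + 9 = 0.
Single eigenvalue λ = -3 with algebraic multiplicity 2.
Eigenvector v = (-3,-2); generalized eigenvector w with (A-λI)w=v is (-1,-1).
General solution: e^(-3t)[c_1·v + c_2·(t·v + w)].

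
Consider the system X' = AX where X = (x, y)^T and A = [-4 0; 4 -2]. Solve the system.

x(t) = K_2e^(-4t), y(t) = K_1e^(-2t) - 2K_2e^(-4t)

Coefficient matrix A = [[-4, 0], [4, -2]].
Characteristic polynomial det(A - λI) = λ^2 + 6λ + 8 = 0.
Eigenvalues λ = -2, -4.
For λ=-2: (A-λI) row 1 is [-2, 0], so an eigenvector is (0, 1).
For λ=-4: (A-λI) row 2 is [4, 2], so an eigenvector is (1, -2).
General solution: K_1e^(-2t)(0,1) + K_2e^(-4t)(1,-2).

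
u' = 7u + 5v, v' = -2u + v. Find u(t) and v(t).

Coefficient matrix A = [[7, 5], [-2, 1]].
Characteristic polynomial det(A - λI) = λ^2 - 8λ + 17 = 0.
Eigenvalues λ = 4 ± i (complex conjugate pair).
For λ=4+i: an eigenvector is (2,-1) - i(1,-1) = (2 - i, -1 + i).
A real fundamental pair from Re and Im of e^((4+i)t)v: X_1 = e^(4t)(cos(t)·(2,-1) + sin(t)·(1,-1)), X_2 = e^(4t)(sin(t)·(2,-1) - cos(t)·(1,-1)).
General solution: K_1X_1 + K_2X_2.

u(t) = K_1e^(4t)sin(t) + 2K_1e^(4t)cos(t) + 2K_2e^(4t)sin(t) - K_2e^(4t)cos(t), v(t) = -K_1e^(4t)sin(t) - K_1e^(4t)cos(t) - K_2e^(4t)sin(t) + K_2e^(4t)cos(t)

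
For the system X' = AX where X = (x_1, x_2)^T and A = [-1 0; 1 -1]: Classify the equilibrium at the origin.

stable improper node

A = [[-1,0],[1,-1]]; det(A-λI) = λ^2 + 2λ + 1.
repeated λ = -1 with a single eigenvector.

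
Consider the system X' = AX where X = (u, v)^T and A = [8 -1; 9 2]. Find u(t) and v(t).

Coefficient matrix A = [[8, -1], [9, 2]].
Characteristic polynomial det(A - λI) = λ^2 - 10λ + 25 = 0.
Single eigenvalue λ = 5 with algebraic multiplicity 2.
Eigenvector v = (1,3); generalized eigenvector w with (A-λI)w=v is (1,2).
General solution: e^(5t)[K_1·v + K_2·(t·v + w)].

u(t) = K_1e^(5t) + K_2te^(5t) + K_2e^(5t), v(t) = 3K_1e^(5t) + 3K_2te^(5t) + 2K_2e^(5t)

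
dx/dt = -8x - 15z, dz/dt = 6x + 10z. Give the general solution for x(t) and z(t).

Coefficient matrix A = [[-8, -15], [6, 10]].
Characteristic polynomial det(A - λI) = λ^2 - 2λ + 10 = 0.
Eigenvalues λ = 1 ± 3i (complex conjugate pair).
For λ=1+3i: an eigenvector is (-1,1) - i(-2,1) = (-1 + 2i, 1 - i).
A real fundamental pair from Re and Im of e^((1+3i)t)v: X_1 = e^(t)(cos(3t)·(-1,1) + sin(3t)·(-2,1)), X_2 = e^(t)(sin(3t)·(-1,1) - cos(3t)·(-2,1)).
General solution: C_1X_1 + C_2X_2.

x(t) = -2C_1e^(t)sin(3t) - C_1e^(t)cos(3t) - C_2e^(t)sin(3t) + 2C_2e^(t)cos(3t), z(t) = C_1e^(t)sin(3t) + C_1e^(t)cos(3t) + C_2e^(t)sin(3t) - C_2e^(t)cos(3t)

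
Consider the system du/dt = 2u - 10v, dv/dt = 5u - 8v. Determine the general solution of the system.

u(t) = c_1e^(-3t)sin(5t) - c_1e^(-3t)cos(5t) - c_2e^(-3t)sin(5t) - c_2e^(-3t)cos(5t), v(t) = -c_1e^(-3t)cos(5t) - c_2e^(-3t)sin(5t)

Coefficient matrix A = [[2, -10], [5, -8]].
Characteristic polynomial det(A - λI) = λ^2 + 6λ + 34 = 0.
Eigenvalues λ = -3 ± 5i (complex conjugate pair).
For λ=-3+5i: an eigenvector is (-1,-1) - i(1,0) = (-1 - i, -1).
A real fundamental pair from Re and Im of e^((-3+5i)t)v: X_1 = e^(-3t)(cos(5t)·(-1,-1) + sin(5t)·(1,0)), X_2 = e^(-3t)(sin(5t)·(-1,-1) - cos(5t)·(1,0)).
General solution: c_1X_1 + c_2X_2.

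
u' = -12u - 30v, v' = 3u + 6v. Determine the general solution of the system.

u(t) = -3C_1e^(-3t)sin(3t) + C_1e^(-3t)cos(3t) + C_2e^(-3t)sin(3t) + 3C_2e^(-3t)cos(3t), v(t) = C_1e^(-3t)sin(3t) - C_2e^(-3t)cos(3t)

Coefficient matrix A = [[-12, -30], [3, 6]].
Characteristic polynomial det(A - λI) = λ^2 + 6λ + 18 = 0.
Eigenvalues λ = -3 ± 3i (complex conjugate pair).
For λ=-3+3i: an eigenvector is (1,0) - i(-3,1) = (1 + 3i, 0 - i).
A real fundamental pair from Re and Im of e^((-3+3i)t)v: X_1 = e^(-3t)(cos(3t)·(1,0) + sin(3t)·(-3,1)), X_2 = e^(-3t)(sin(3t)·(1,0) - cos(3t)·(-3,1)).
General solution: C_1X_1 + C_2X_2.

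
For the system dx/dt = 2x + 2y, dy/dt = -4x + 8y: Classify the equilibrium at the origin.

unstable node

A = [[2,2],[-4,8]]; det(A-λI) = λ^2 - 10λ + 24.
λ = 6, 4: both positive.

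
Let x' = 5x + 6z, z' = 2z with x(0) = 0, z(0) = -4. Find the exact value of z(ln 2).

A = [[5,6],[0,2]]; eigenvalues λ = 2, 5.
Eigenvectors: (-2,1) for λ=2, (1,0) for λ=5.
From the initial condition, c_1 = -4, c_2 = -8.
z(ln 2) = (-4)(2^2)(1) + (-8)(2^5)(0) = -16.

-16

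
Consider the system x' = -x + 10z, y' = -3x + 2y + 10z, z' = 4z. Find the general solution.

Coefficient matrix A = [[-1, 0, 10], [-3, 2, 10], [0, 0, 4]].
det(A - λI) = 0 gives eigenvalues λ = -1, 4, 2.
For λ=-1: eigenvector (1,1,0).
For λ=4: eigenvector (2,2,1).
For λ=2: eigenvector (0,1,0).
General solution: C_1e^(-t)(1,1,0) + C_2e^(4t)(2,2,1) + C_3e^(2t)(0,1,0).

x(t) = C_1e^(-t) + 2C_2e^(4t), y(t) = C_1e^(-t) + 2C_2e^(4t) + C_3e^(2t), z(t) = C_2e^(4t)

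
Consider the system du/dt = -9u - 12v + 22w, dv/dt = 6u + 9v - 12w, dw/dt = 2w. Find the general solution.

Coefficient matrix A = [[-9, -12, 22], [6, 9, -12], [0, 0, 2]].
det(A - λI) = 0 gives eigenvalues λ = 3, -3, 2.
For λ=3: eigenvector (-1,1,0).
For λ=-3: eigenvector (2,-1,0).
For λ=2: eigenvector (2,0,1).
General solution: K_1e^(3t)(-1,1,0) + K_2e^(-3t)(2,-1,0) + K_3e^(2t)(2,0,1).

u(t) = -K_1e^(3t) + 2K_2e^(-3t) + 2K_3e^(2t), v(t) = K_1e^(3t) - K_2e^(-3t), w(t) = K_3e^(2t)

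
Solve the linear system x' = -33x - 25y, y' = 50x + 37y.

Coefficient matrix A = [[-33, -25], [50, 37]].
Characteristic polynomial det(A - λI) = λ^2 - 4λ + 29 = 0.
Eigenvalues λ = 2 ± 5i (complex conjugate pair).
For λ=2+5i: an eigenvector is (-2,3) - i(-1,1) = (-2 + i, 3 - i).
A real fundamental pair from Re and Im of e^((2+5i)t)v: X_1 = e^(2t)(cos(5t)·(-2,3) + sin(5t)·(-1,1)), X_2 = e^(2t)(sin(5t)·(-2,3) - cos(5t)·(-1,1)).
General solution: c_1X_1 + c_2X_2.

x(t) = -c_1e^(2t)sin(5t) - 2c_1e^(2t)cos(5t) - 2c_2e^(2t)sin(5t) + c_2e^(2t)cos(5t), y(t) = c_1e^(2t)sin(5t) + 3c_1e^(2t)cos(5t) + 3c_2e^(2t)sin(5t) - c_2e^(2t)cos(5t)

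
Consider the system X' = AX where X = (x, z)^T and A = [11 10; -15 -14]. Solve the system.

Coefficient matrix A = [[11, 10], [-15, -14]].
Characteristic polynomial det(A - λI) = λ^2 + 3λ - 4 = 0.
Eigenvalues λ = -4, 1.
For λ=-4: (A-λI) row 1 is [15, 10], so an eigenvector is (2, -3).
For λ=1: (A-λI) row 1 is [10, 10], so an eigenvector is (1, -1).
General solution: c_1e^(-4t)(2,-3) + c_2e^(t)(1,-1).

x(t) = 2c_1e^(-4t) + c_2e^(t), z(t) = -3c_1e^(-4t) - c_2e^(t)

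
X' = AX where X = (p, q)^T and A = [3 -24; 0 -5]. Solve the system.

p(t) = K_1e^(3t) + 3K_2e^(-5t), q(t) = K_2e^(-5t)

Coefficient matrix A = [[3, -24], [0, -5]].
Characteristic polynomial det(A - λI) = λ^2 + 2λ - 15 = 0.
Eigenvalues λ = 3, -5.
For λ=3: (A-λI) row 1 is [0, -24], so an eigenvector is (1, 0).
For λ=-5: (A-λI) row 1 is [8, -24], so an eigenvector is (3, 1).
General solution: K_1e^(3t)(1,0) + K_2e^(-5t)(3,1).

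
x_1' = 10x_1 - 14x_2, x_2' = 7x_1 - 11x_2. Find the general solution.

Coefficient matrix A = [[10, -14], [7, -11]].
Characteristic polynomial det(A - λI) = λ^2 + λ - 12 = 0.
Eigenvalues λ = -4, 3.
For λ=-4: (A-λI) row 1 is [14, -14], so an eigenvector is (-1, -1).
For λ=3: (A-λI) row 1 is [7, -14], so an eigenvector is (2, 1).
General solution: c_1e^(-4t)(-1,-1) + c_2e^(3t)(2,1).

x_1(t) = -c_1e^(-4t) + 2c_2e^(3t), x_2(t) = -c_1e^(-4t) + c_2e^(3t)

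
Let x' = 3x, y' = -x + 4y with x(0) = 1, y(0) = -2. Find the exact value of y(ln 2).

-40

A = [[3,0],[-1,4]]; eigenvalues λ = 4, 3.
Eigenvectors: (0,-1) for λ=4, (1,1) for λ=3.
From the initial condition, c_1 = 3, c_2 = 1.
y(ln 2) = (3)(2^4)(-1) + (1)(2^3)(1) = -40.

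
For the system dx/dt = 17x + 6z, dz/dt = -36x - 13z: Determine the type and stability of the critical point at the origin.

saddle

A = [[17,6],[-36,-13]]; det(A-λI) = λ^2 - 4λ - 5.
λ = 5, -1: opposite signs.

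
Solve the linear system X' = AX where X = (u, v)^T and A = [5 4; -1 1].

Coefficient matrix A = [[5, 4], [-1, 1]].
Characteristic polynomial det(A - λI) = λ^2 - 6λ + 9 = 0.
Single eigenvalue λ = 3 with algebraic multiplicity 2.
Eigenvector v = (-2,1); generalized eigenvector w with (A-λI)w=v is (-3,1).
General solution: e^(3t)[K_1·v + K_2·(t·v + w)].

u(t) = -2K_1e^(3t) - 2K_2te^(3t) - 3K_2e^(3t), v(t) = K_1e^(3t) + K_2te^(3t) + K_2e^(3t)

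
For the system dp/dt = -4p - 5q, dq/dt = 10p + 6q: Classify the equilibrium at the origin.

A = [[-4,-5],[10,6]]; det(A-λI) = λ^2 - 2λ + 26.
λ = 1 ± 5i: positive real part.

unstable spiral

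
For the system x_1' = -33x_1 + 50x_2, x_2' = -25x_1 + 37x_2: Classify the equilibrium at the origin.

A = [[-33,50],[-25,37]]; det(A-λI) = λ^2 - 4λ + 29.
λ = 2 ± 5i: positive real part.

unstable spiral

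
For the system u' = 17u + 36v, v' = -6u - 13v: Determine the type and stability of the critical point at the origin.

A = [[17,36],[-6,-13]]; det(A-λI) = λ^2 - 4λ - 5.
λ = 5, -1: opposite signs.

saddle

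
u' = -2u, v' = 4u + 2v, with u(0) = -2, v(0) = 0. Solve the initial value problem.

u(t) = -2e^(-2t), v(t) = -2e^(2t) + 2e^(-2t)

Coefficient matrix A = [[-2, 0], [4, 2]].
Characteristic polynomial det(A - λI) = λ^2 - 4 = 0.
Eigenvalues λ = -2, 2.
For λ=-2: (A-λI) row 2 is [4, 4], so an eigenvector is (-1, 1).
For λ=2: (A-λI) row 1 is [-4, 0], so an eigenvector is (0, 1).
General solution: c_1e^(-2t)(-1,1) + c_2e^(2t)(0,1).
Applying u(0)=-2, v(0)=0 gives c_1=2, c_2=-2.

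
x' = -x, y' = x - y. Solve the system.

x(t) = K_2e^(-t), y(t) = K_1e^(-t) + K_2te^(-t) - 3K_2e^(-t)

Coefficient matrix A = [[-1, 0], [1, -1]].
Characteristic polynomial det(A - λI) = λ^2 + 2λ + 1 = 0.
Single eigenvalue λ = -1 with algebraic multiplicity 2.
Eigenvector v = (0,1); generalized eigenvector w with (A-λI)w=v is (1,-3).
General solution: e^(-t)[K_1·v + K_2·(t·v + w)].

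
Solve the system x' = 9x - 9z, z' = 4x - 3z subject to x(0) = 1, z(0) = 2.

Coefficient matrix A = [[9, -9], [4, -3]].
Characteristic polynomial det(A - λI) = λ^2 - 6λ + 9 = 0.
Single eigenvalue λ = 3 with algebraic multiplicity 2.
Eigenvector v = (3,2); generalized eigenvector w with (A-λI)w=v is (2,1).
General solution: e^(3t)[C_1·v + C_2·(t·v + w)].
Applying x(0)=1, z(0)=2 gives C_1=3, C_2=-4.

x(t) = -12te^(3t) + e^(3t), z(t) = -8te^(3t) + 2e^(3t)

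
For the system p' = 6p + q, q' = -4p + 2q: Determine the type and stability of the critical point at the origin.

unstable improper node

A = [[6,1],[-4,2]]; det(A-λI) = λ^2 - 8λ + 16.
repeated λ = 4 with a single eigenvector.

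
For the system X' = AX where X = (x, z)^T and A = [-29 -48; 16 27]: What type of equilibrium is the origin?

A = [[-29,-48],[16,27]]; det(A-λI) = λ^2 + 2λ - 15.
λ = 3, -5: opposite signs.

saddle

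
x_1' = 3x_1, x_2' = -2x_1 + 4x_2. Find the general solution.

Coefficient matrix A = [[3, 0], [-2, 4]].
Characteristic polynomial det(A - λI) = λ^2 - 7λ + 12 = 0.
Eigenvalues λ = 3, 4.
For λ=3: (A-λI) row 2 is [-2, 1], so an eigenvector is (-1, -2).
For λ=4: (A-λI) row 1 is [-1, 0], so an eigenvector is (0, 1).
General solution: K_1e^(3t)(-1,-2) + K_2e^(4t)(0,1).

x_1(t) = -K_1e^(3t), x_2(t) = -2K_1e^(3t) + K_2e^(4t)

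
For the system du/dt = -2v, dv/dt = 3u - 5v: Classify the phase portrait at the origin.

A = [[0,-2],[3,-5]]; det(A-λI) = λ^2 + 5λ + 6.
λ = -3, -2: both negative.

stable node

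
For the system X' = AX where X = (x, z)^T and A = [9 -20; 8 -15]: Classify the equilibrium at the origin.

A = [[9,-20],[8,-15]]; det(A-λI) = λ^2 + 6λ + 25.
λ = -3 ± 4i: negative real part.

stable spiral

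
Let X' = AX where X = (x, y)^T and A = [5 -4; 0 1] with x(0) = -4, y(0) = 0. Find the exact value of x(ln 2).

A = [[5,-4],[0,1]]; eigenvalues λ = 1, 5.
Eigenvectors: (-1,-1) for λ=1, (1,0) for λ=5.
From the initial condition, c_1 = 0, c_2 = -4.
x(ln 2) = (0)(2^1)(-1) + (-4)(2^5)(1) = -128.

-128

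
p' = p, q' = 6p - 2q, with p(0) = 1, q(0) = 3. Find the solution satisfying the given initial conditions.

Coefficient matrix A = [[1, 0], [6, -2]].
Characteristic polynomial det(A - λI) = λ^2 + λ - 2 = 0.
Eigenvalues λ = -2, 1.
For λ=-2: (A-λI) row 1 is [3, 0], so an eigenvector is (0, -1).
For λ=1: (A-λI) row 2 is [6, -3], so an eigenvector is (1, 2).
General solution: c_1e^(-2t)(0,-1) + c_2e^(t)(1,2).
Applying p(0)=1, q(0)=3 gives c_1=-1, c_2=1.

p(t) = e^(t), q(t) = 2e^(t) + e^(-2t)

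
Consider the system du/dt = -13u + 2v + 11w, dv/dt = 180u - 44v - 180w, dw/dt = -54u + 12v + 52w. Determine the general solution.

Coefficient matrix A = [[-13, 2, 11], [180, -44, -180], [-54, 12, 52]].
det(A - λI) = 0 gives eigenvalues λ = 1, -4, -2.
For λ=1: eigenvector (-1,4,-2).
For λ=-4: eigenvector (2,9,0).
For λ=-2: eigenvector (1,0,1).
General solution: C_1e^(t)(-1,4,-2) + C_2e^(-4t)(2,9,0) + C_3e^(-2t)(1,0,1).

u(t) = -C_1e^(t) + 2C_2e^(-4t) + C_3e^(-2t), v(t) = 4C_1e^(t) + 9C_2e^(-4t), w(t) = -2C_1e^(t) + C_3e^(-2t)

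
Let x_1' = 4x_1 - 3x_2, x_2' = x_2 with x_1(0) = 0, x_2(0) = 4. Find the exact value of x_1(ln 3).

A = [[4,-3],[0,1]]; eigenvalues λ = 1, 4.
Eigenvectors: (-1,-1) for λ=1, (1,0) for λ=4.
From the initial condition, c_1 = -4, c_2 = -4.
x_1(ln 3) = (-4)(3^1)(-1) + (-4)(3^4)(1) = -312.

-312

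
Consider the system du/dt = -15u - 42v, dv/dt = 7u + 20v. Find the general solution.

Coefficient matrix A = [[-15, -42], [7, 20]].
Characteristic polynomial det(A - λI) = λ^2 - 5λ - 6 = 0.
Eigenvalues λ = 6, -1.
For λ=6: (A-λI) row 1 is [-21, -42], so an eigenvector is (-2, 1).
For λ=-1: (A-λI) row 1 is [-14, -42], so an eigenvector is (3, -1).
General solution: K_1e^(6t)(-2,1) + K_2e^(-t)(3,-1).

u(t) = -2K_1e^(6t) + 3K_2e^(-t), v(t) = K_1e^(6t) - K_2e^(-t)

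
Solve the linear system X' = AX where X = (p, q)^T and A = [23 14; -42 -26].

Coefficient matrix A = [[23, 14], [-42, -26]].
Characteristic polynomial det(A - λI) = λ^2 + 3λ - 10 = 0.
Eigenvalues λ = -5, 2.
For λ=-5: (A-λI) row 1 is [28, 14], so an eigenvector is (-1, 2).
For λ=2: (A-λI) row 1 is [21, 14], so an eigenvector is (2, -3).
General solution: K_1e^(-5t)(-1,2) + K_2e^(2t)(2,-3).

p(t) = -K_1e^(-5t) + 2K_2e^(2t), q(t) = 2K_1e^(-5t) - 3K_2e^(2t)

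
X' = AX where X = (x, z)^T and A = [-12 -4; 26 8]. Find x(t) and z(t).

Coefficient matrix A = [[-12, -4], [26, 8]].
Characteristic polynomial det(A - λI) = λ^2 + 4λ + 8 = 0.
Eigenvalues λ = -2 ± 2i (complex conjugate pair).
For λ=-2+2i: an eigenvector is (-1,3) - i(-1,2) = (-1 + i, 3 - 2i).
A real fundamental pair from Re and Im of e^((-2+2i)t)v: X_1 = e^(-2t)(cos(2t)·(-1,3) + sin(2t)·(-1,2)), X_2 = e^(-2t)(sin(2t)·(-1,3) - cos(2t)·(-1,2)).
General solution: c_1X_1 + c_2X_2.

x(t) = -c_1e^(-2t)sin(2t) - c_1e^(-2t)cos(2t) - c_2e^(-2t)sin(2t) + c_2e^(-2t)cos(2t), z(t) = 2c_1e^(-2t)sin(2t) + 3c_1e^(-2t)cos(2t) + 3c_2e^(-2t)sin(2t) - 2c_2e^(-2t)cos(2t)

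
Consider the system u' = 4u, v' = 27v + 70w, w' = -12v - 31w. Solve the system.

u(t) = K_3e^(4t), v(t) = 7K_1e^(-3t) - 5K_2e^(-t), w(t) = -3K_1e^(-3t) + 2K_2e^(-t)

Coefficient matrix A = [[4, 0, 0], [0, 27, 70], [0, -12, -31]].
det(A - λI) = 0 gives eigenvalues λ = -3, -1, 4.
For λ=-3: eigenvector (0,7,-3).
For λ=-1: eigenvector (0,-5,2).
For λ=4: eigenvector (1,0,0).
General solution: K_1e^(-3t)(0,7,-3) + K_2e^(-t)(0,-5,2) + K_3e^(4t)(1,0,0).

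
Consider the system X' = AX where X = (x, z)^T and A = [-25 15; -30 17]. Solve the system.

x(t) = -2c_1e^(-4t)sin(3t) + c_1e^(-4t)cos(3t) + c_2e^(-4t)sin(3t) + 2c_2e^(-4t)cos(3t), z(t) = -3c_1e^(-4t)sin(3t) + c_1e^(-4t)cos(3t) + c_2e^(-4t)sin(3t) + 3c_2e^(-4t)cos(3t)

Coefficient matrix A = [[-25, 15], [-30, 17]].
Characteristic polynomial det(A - λI) = λ^2 + 8λ + 25 = 0.
Eigenvalues λ = -4 ± 3i (complex conjugate pair).
For λ=-4+3i: an eigenvector is (1,1) - i(-2,-3) = (1 + 2i, 1 + 3i).
A real fundamental pair from Re and Im of e^((-4+3i)t)v: X_1 = e^(-4t)(cos(3t)·(1,1) + sin(3t)·(-2,-3)), X_2 = e^(-4t)(sin(3t)·(1,1) - cos(3t)·(-2,-3)).
General solution: c_1X_1 + c_2X_2.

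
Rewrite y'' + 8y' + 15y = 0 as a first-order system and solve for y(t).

Let x_1 = y, x_2 = y'. Then x_1' = x_2 and x_2' = -15x_1 - 8x_2.
A = [[0,1],[-15,-8]]; det(A-λI) = λ^2 + 8λ + 15.
Eigenvalues λ = -5, -3 with eigenvectors (1,-5), (1,-3).

y(t) = K_1e^(-5t) + K_2e^(-3t)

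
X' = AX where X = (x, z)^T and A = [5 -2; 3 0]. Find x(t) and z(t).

x(t) = c_1e^(3t) - 2c_2e^(2t), z(t) = c_1e^(3t) - 3c_2e^(2t)

Coefficient matrix A = [[5, -2], [3, 0]].
Characteristic polynomial det(A - λI) = λ^2 - 5λ + 6 = 0.
Eigenvalues λ = 3, 2.
For λ=3: (A-λI) row 1 is [2, -2], so an eigenvector is (1, 1).
For λ=2: (A-λI) row 1 is [3, -2], so an eigenvector is (-2, -3).
General solution: c_1e^(3t)(1,1) + c_2e^(2t)(-2,-3).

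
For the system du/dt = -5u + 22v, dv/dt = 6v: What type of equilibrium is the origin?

saddle

A = [[-5,22],[0,6]]; det(A-λI) = λ^2 - λ - 30.
λ = -5, 6: opposite signs.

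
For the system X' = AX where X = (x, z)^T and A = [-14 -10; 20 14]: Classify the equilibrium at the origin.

center

A = [[-14,-10],[20,14]]; det(A-λI) = λ^2 + 4.
λ = 0 ± 2i: zero real part.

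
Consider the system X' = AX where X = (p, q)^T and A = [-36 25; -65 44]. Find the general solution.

p(t) = K_1e^(4t)sin(5t) - 2K_1e^(4t)cos(5t) - 2K_2e^(4t)sin(5t) - K_2e^(4t)cos(5t), q(t) = 2K_1e^(4t)sin(5t) - 3K_1e^(4t)cos(5t) - 3K_2e^(4t)sin(5t) - 2K_2e^(4t)cos(5t)

Coefficient matrix A = [[-36, 25], [-65, 44]].
Characteristic polynomial det(A - λI) = λ^2 - 8λ + 41 = 0.
Eigenvalues λ = 4 ± 5i (complex conjugate pair).
For λ=4+5i: an eigenvector is (-2,-3) - i(1,2) = (-2 - i, -3 - 2i).
A real fundamental pair from Re and Im of e^((4+5i)t)v: X_1 = e^(4t)(cos(5t)·(-2,-3) + sin(5t)·(1,2)), X_2 = e^(4t)(sin(5t)·(-2,-3) - cos(5t)·(1,2)).
General solution: K_1X_1 + K_2X_2.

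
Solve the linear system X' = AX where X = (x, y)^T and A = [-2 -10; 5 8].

x(t) = C_1e^(3t)sin(5t) - C_1e^(3t)cos(5t) - C_2e^(3t)sin(5t) - C_2e^(3t)cos(5t), y(t) = -C_1e^(3t)sin(5t) + C_2e^(3t)cos(5t)

Coefficient matrix A = [[-2, -10], [5, 8]].
Characteristic polynomial det(A - λI) = λ^2 - 6λ + 34 = 0.
Eigenvalues λ = 3 ± 5i (complex conjugate pair).
For λ=3+5i: an eigenvector is (-1,0) - i(1,-1) = (-1 - i, 0 + i).
A real fundamental pair from Re and Im of e^((3+5i)t)v: X_1 = e^(3t)(cos(5t)·(-1,0) + sin(5t)·(1,-1)), X_2 = e^(3t)(sin(5t)·(-1,0) - cos(5t)·(1,-1)).
General solution: C_1X_1 + C_2X_2.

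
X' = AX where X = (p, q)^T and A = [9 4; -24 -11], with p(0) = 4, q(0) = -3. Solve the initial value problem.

p(t) = 9e^(t) - 5e^(-3t), q(t) = -18e^(t) + 15e^(-3t)

Coefficient matrix A = [[9, 4], [-24, -11]].
Characteristic polynomial det(A - λI) = λ^2 + 2λ - 3 = 0.
Eigenvalues λ = -3, 1.
For λ=-3: (A-λI) row 1 is [12, 4], so an eigenvector is (1, -3).
For λ=1: (A-λI) row 1 is [8, 4], so an eigenvector is (-1, 2).
General solution: C_1e^(-3t)(1,-3) + C_2e^(t)(-1,2).
Applying p(0)=4, q(0)=-3 gives C_1=-5, C_2=-9.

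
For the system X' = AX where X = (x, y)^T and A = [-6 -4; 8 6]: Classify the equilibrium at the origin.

A = [[-6,-4],[8,6]]; det(A-λI) = λ^2 - 4.
λ = -2, 2: opposite signs.

saddle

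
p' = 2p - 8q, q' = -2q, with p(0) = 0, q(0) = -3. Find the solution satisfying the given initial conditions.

p(t) = 6e^(2t) - 6e^(-2t), q(t) = -3e^(-2t)

Coefficient matrix A = [[2, -8], [0, -2]].
Characteristic polynomial det(A - λI) = λ^2 - 4 = 0.
Eigenvalues λ = -2, 2.
For λ=-2: (A-λI) row 1 is [4, -8], so an eigenvector is (2, 1).
For λ=2: (A-λI) row 1 is [0, -8], so an eigenvector is (-1, 0).
General solution: c_1e^(-2t)(2,1) + c_2e^(2t)(-1,0).
Applying p(0)=0, q(0)=-3 gives c_1=-3, c_2=-6.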